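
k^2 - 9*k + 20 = (k - 5)*(k - 4)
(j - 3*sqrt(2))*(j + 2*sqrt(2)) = j^2 - sqrt(2)*j - 12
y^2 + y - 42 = (y - 6)*(y + 7)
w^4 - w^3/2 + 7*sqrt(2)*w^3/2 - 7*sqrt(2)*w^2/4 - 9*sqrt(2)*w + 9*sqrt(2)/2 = (w - 1/2)*(w - sqrt(2))*(w + 3*sqrt(2)/2)*(w + 3*sqrt(2))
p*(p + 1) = p^2 + p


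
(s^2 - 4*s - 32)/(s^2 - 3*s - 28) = (s - 8)/(s - 7)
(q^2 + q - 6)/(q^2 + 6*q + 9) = (q - 2)/(q + 3)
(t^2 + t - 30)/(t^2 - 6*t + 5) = (t + 6)/(t - 1)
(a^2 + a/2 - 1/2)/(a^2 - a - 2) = (a - 1/2)/(a - 2)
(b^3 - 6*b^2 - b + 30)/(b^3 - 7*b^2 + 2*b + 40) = (b - 3)/(b - 4)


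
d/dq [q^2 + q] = 2*q + 1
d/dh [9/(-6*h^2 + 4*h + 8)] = 9*(3*h - 1)/(-3*h^2 + 2*h + 4)^2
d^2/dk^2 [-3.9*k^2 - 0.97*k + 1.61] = -7.80000000000000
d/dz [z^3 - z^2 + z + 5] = 3*z^2 - 2*z + 1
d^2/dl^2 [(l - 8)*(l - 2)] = 2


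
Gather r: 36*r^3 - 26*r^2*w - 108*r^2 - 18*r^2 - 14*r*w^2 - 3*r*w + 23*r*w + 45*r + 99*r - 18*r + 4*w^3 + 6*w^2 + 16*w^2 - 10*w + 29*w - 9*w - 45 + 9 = 36*r^3 + r^2*(-26*w - 126) + r*(-14*w^2 + 20*w + 126) + 4*w^3 + 22*w^2 + 10*w - 36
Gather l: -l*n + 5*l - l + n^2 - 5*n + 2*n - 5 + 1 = l*(4 - n) + n^2 - 3*n - 4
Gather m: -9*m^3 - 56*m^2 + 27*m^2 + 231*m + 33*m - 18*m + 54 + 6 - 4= -9*m^3 - 29*m^2 + 246*m + 56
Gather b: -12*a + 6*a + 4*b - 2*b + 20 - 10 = -6*a + 2*b + 10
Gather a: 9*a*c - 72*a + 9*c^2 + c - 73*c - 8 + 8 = a*(9*c - 72) + 9*c^2 - 72*c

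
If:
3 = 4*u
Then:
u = 3/4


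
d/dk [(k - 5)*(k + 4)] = 2*k - 1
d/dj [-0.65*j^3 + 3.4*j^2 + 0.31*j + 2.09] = -1.95*j^2 + 6.8*j + 0.31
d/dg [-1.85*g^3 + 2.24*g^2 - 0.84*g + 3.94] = -5.55*g^2 + 4.48*g - 0.84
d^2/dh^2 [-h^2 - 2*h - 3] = -2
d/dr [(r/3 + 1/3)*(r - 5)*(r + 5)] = r^2 + 2*r/3 - 25/3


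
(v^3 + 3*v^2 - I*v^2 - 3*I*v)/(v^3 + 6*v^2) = (v^2 + v*(3 - I) - 3*I)/(v*(v + 6))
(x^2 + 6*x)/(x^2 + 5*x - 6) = x/(x - 1)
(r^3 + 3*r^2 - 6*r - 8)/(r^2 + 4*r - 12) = (r^2 + 5*r + 4)/(r + 6)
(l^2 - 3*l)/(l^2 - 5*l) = (l - 3)/(l - 5)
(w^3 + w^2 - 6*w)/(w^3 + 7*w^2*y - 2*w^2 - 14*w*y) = (w + 3)/(w + 7*y)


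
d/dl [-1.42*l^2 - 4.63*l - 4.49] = -2.84*l - 4.63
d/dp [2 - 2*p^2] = -4*p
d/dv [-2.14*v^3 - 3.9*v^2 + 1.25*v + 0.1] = -6.42*v^2 - 7.8*v + 1.25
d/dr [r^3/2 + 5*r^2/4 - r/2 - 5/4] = 3*r^2/2 + 5*r/2 - 1/2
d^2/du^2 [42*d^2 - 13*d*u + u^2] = 2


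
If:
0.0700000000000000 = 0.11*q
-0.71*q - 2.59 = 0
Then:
No Solution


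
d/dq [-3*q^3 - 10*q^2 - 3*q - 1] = -9*q^2 - 20*q - 3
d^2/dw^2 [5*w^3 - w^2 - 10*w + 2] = 30*w - 2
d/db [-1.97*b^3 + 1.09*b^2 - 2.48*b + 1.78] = -5.91*b^2 + 2.18*b - 2.48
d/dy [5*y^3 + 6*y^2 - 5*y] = 15*y^2 + 12*y - 5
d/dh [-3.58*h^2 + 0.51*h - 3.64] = 0.51 - 7.16*h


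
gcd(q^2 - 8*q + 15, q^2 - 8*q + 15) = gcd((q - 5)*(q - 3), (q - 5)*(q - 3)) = q^2 - 8*q + 15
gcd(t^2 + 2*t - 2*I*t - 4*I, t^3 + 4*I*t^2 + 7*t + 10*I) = t - 2*I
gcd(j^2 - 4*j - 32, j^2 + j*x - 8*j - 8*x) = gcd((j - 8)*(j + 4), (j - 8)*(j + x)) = j - 8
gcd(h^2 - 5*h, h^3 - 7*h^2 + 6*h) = h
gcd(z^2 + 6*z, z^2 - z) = z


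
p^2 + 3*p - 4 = (p - 1)*(p + 4)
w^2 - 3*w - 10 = (w - 5)*(w + 2)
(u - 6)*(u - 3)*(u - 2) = u^3 - 11*u^2 + 36*u - 36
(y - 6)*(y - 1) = y^2 - 7*y + 6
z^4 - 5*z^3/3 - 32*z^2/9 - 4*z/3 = z*(z - 3)*(z + 2/3)^2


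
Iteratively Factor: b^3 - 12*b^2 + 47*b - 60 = (b - 3)*(b^2 - 9*b + 20) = (b - 4)*(b - 3)*(b - 5)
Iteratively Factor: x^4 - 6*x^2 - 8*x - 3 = (x + 1)*(x^3 - x^2 - 5*x - 3) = (x - 3)*(x + 1)*(x^2 + 2*x + 1) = (x - 3)*(x + 1)^2*(x + 1)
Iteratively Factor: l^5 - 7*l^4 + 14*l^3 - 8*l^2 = (l - 1)*(l^4 - 6*l^3 + 8*l^2) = l*(l - 1)*(l^3 - 6*l^2 + 8*l) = l*(l - 4)*(l - 1)*(l^2 - 2*l) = l*(l - 4)*(l - 2)*(l - 1)*(l)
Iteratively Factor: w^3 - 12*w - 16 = (w + 2)*(w^2 - 2*w - 8) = (w + 2)^2*(w - 4)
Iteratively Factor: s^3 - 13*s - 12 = (s - 4)*(s^2 + 4*s + 3) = (s - 4)*(s + 3)*(s + 1)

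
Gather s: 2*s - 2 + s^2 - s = s^2 + s - 2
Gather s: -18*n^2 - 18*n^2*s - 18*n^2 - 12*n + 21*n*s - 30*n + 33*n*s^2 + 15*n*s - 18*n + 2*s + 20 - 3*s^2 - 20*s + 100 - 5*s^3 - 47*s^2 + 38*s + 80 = -36*n^2 - 60*n - 5*s^3 + s^2*(33*n - 50) + s*(-18*n^2 + 36*n + 20) + 200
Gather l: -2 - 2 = -4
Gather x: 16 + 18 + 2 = 36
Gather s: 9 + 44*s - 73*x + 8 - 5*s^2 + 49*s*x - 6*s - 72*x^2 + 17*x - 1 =-5*s^2 + s*(49*x + 38) - 72*x^2 - 56*x + 16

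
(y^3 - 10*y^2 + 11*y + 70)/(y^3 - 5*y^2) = 1 - 5/y - 14/y^2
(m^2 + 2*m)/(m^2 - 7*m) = (m + 2)/(m - 7)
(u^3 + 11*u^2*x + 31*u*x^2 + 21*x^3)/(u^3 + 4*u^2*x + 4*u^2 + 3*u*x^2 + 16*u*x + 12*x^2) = (u + 7*x)/(u + 4)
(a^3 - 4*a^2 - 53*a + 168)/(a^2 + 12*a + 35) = (a^2 - 11*a + 24)/(a + 5)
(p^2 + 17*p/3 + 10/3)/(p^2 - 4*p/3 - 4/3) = (p + 5)/(p - 2)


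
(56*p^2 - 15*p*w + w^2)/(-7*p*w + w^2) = (-8*p + w)/w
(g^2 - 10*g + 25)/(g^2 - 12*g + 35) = (g - 5)/(g - 7)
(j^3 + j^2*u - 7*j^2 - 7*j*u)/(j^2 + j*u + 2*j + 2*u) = j*(j - 7)/(j + 2)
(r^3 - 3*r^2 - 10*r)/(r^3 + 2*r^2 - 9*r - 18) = r*(r - 5)/(r^2 - 9)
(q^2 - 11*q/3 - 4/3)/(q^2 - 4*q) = (q + 1/3)/q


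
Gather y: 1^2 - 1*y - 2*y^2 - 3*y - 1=-2*y^2 - 4*y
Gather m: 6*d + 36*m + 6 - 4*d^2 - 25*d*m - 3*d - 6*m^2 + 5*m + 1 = -4*d^2 + 3*d - 6*m^2 + m*(41 - 25*d) + 7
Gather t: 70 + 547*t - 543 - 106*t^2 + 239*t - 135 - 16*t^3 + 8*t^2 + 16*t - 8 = -16*t^3 - 98*t^2 + 802*t - 616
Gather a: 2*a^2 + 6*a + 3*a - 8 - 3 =2*a^2 + 9*a - 11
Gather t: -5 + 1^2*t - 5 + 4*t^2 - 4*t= 4*t^2 - 3*t - 10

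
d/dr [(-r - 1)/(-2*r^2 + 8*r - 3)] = (2*r^2 - 8*r - 4*(r - 2)*(r + 1) + 3)/(2*r^2 - 8*r + 3)^2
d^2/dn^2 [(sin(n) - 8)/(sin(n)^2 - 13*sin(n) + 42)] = (-sin(n)^5 + 19*sin(n)^4 - 58*sin(n)^3 - 586*sin(n)^2 + 2976*sin(n) - 940)/(sin(n)^2 - 13*sin(n) + 42)^3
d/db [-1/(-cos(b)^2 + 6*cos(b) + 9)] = 2*(cos(b) - 3)*sin(b)/(sin(b)^2 + 6*cos(b) + 8)^2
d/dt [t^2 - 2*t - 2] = 2*t - 2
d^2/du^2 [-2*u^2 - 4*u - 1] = -4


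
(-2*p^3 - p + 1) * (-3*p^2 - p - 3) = 6*p^5 + 2*p^4 + 9*p^3 - 2*p^2 + 2*p - 3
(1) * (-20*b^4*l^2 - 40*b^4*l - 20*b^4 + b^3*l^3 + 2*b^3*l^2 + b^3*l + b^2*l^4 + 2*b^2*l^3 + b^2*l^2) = -20*b^4*l^2 - 40*b^4*l - 20*b^4 + b^3*l^3 + 2*b^3*l^2 + b^3*l + b^2*l^4 + 2*b^2*l^3 + b^2*l^2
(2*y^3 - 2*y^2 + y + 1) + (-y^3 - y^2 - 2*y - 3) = y^3 - 3*y^2 - y - 2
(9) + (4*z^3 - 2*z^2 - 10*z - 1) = 4*z^3 - 2*z^2 - 10*z + 8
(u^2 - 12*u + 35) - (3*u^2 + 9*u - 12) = -2*u^2 - 21*u + 47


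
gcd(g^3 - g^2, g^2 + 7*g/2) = g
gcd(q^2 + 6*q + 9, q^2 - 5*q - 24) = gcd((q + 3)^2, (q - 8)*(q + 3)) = q + 3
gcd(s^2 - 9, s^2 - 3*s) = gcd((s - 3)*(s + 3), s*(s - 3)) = s - 3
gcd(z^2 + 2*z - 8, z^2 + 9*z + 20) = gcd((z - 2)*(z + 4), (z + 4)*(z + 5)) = z + 4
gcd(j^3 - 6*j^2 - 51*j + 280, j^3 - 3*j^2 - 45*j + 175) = j^2 + 2*j - 35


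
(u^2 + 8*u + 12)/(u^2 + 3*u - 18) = (u + 2)/(u - 3)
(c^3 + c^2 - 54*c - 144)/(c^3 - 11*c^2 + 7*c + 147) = (c^2 - 2*c - 48)/(c^2 - 14*c + 49)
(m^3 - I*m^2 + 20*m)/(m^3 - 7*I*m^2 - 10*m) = (m + 4*I)/(m - 2*I)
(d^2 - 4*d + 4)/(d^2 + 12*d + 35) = (d^2 - 4*d + 4)/(d^2 + 12*d + 35)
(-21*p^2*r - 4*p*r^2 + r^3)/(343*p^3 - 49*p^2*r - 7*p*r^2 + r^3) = r*(-3*p - r)/(49*p^2 - r^2)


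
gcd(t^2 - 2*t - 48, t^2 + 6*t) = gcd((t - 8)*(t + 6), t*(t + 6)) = t + 6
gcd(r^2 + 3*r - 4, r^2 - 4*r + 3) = r - 1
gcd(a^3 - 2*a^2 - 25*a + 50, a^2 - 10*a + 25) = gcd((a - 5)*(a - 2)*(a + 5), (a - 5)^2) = a - 5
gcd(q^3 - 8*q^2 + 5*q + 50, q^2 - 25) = q - 5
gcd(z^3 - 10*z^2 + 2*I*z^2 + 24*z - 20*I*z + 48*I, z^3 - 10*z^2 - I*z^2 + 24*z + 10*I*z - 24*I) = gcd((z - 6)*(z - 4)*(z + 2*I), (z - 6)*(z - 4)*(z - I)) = z^2 - 10*z + 24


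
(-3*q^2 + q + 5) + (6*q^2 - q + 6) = 3*q^2 + 11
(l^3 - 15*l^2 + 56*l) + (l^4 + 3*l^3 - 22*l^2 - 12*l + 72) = l^4 + 4*l^3 - 37*l^2 + 44*l + 72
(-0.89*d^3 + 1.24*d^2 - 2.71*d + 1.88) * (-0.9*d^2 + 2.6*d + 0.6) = 0.801*d^5 - 3.43*d^4 + 5.129*d^3 - 7.994*d^2 + 3.262*d + 1.128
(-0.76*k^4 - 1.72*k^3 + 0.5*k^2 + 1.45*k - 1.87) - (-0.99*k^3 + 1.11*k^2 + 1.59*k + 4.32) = -0.76*k^4 - 0.73*k^3 - 0.61*k^2 - 0.14*k - 6.19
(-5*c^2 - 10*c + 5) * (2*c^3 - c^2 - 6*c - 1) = -10*c^5 - 15*c^4 + 50*c^3 + 60*c^2 - 20*c - 5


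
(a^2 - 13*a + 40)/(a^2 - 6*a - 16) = (a - 5)/(a + 2)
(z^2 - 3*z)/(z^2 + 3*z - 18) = z/(z + 6)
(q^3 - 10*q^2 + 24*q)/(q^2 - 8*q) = (q^2 - 10*q + 24)/(q - 8)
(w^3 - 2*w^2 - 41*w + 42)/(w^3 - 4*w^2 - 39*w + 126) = (w - 1)/(w - 3)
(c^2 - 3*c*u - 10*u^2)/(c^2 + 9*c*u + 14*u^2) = (c - 5*u)/(c + 7*u)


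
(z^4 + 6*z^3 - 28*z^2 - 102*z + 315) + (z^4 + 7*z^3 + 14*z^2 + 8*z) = 2*z^4 + 13*z^3 - 14*z^2 - 94*z + 315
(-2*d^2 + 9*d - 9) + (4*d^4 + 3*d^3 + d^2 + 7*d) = 4*d^4 + 3*d^3 - d^2 + 16*d - 9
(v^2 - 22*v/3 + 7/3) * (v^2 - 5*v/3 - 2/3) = v^4 - 9*v^3 + 125*v^2/9 + v - 14/9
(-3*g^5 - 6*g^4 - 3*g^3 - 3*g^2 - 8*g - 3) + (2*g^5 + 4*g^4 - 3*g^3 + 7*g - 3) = -g^5 - 2*g^4 - 6*g^3 - 3*g^2 - g - 6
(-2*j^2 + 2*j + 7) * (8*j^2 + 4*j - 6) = -16*j^4 + 8*j^3 + 76*j^2 + 16*j - 42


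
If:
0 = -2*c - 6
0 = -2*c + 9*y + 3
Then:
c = -3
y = -1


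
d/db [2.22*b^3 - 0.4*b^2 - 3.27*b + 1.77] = 6.66*b^2 - 0.8*b - 3.27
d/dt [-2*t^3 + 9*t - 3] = 9 - 6*t^2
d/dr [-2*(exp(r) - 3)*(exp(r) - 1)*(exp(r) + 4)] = (26 - 6*exp(2*r))*exp(r)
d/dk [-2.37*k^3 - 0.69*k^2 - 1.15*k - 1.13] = -7.11*k^2 - 1.38*k - 1.15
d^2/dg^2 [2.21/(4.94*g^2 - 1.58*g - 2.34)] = (107.863912*g^2 - 34.498984*g - 2.21*(9.88*g - 1.58)*(19.76*g - 3.16) - 51.093432)/(-4.94*g^2 + 1.58*g + 2.34)^3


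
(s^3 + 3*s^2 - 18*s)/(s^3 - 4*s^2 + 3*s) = (s + 6)/(s - 1)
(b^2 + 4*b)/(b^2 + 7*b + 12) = b/(b + 3)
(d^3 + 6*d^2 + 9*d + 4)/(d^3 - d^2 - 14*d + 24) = (d^2 + 2*d + 1)/(d^2 - 5*d + 6)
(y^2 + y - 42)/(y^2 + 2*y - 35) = (y - 6)/(y - 5)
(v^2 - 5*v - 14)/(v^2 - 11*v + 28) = (v + 2)/(v - 4)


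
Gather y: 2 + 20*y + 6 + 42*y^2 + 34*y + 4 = 42*y^2 + 54*y + 12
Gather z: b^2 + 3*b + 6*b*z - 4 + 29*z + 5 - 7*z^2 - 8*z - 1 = b^2 + 3*b - 7*z^2 + z*(6*b + 21)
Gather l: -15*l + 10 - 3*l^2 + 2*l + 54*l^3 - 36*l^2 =54*l^3 - 39*l^2 - 13*l + 10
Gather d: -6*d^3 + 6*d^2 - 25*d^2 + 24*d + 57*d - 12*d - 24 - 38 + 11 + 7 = -6*d^3 - 19*d^2 + 69*d - 44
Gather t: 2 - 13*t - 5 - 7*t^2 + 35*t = -7*t^2 + 22*t - 3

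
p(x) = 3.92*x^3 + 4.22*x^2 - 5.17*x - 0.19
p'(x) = 11.76*x^2 + 8.44*x - 5.17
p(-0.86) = 4.88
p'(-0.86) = -3.73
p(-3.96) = -156.97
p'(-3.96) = 145.82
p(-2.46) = -20.29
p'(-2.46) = 45.23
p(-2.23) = -11.15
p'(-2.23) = 34.49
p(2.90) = 115.91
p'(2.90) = 118.21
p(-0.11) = 0.42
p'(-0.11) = -5.96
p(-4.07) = -173.53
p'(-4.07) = 155.28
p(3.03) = 131.94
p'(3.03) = 128.37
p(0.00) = -0.19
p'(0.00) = -5.17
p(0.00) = -0.19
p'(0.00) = -5.17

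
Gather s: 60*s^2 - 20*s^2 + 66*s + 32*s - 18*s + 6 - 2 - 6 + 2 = 40*s^2 + 80*s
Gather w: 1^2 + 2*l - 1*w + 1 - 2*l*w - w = 2*l + w*(-2*l - 2) + 2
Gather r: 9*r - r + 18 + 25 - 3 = 8*r + 40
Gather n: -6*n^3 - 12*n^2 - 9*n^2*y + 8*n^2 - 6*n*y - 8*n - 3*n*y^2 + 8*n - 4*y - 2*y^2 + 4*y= -6*n^3 + n^2*(-9*y - 4) + n*(-3*y^2 - 6*y) - 2*y^2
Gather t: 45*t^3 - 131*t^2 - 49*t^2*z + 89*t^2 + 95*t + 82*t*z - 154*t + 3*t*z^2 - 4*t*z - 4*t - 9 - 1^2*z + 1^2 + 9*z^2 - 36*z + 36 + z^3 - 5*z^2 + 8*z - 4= 45*t^3 + t^2*(-49*z - 42) + t*(3*z^2 + 78*z - 63) + z^3 + 4*z^2 - 29*z + 24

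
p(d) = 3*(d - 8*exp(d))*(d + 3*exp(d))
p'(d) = 3*(1 - 8*exp(d))*(d + 3*exp(d)) + 3*(d - 8*exp(d))*(3*exp(d) + 1) = -15*d*exp(d) + 6*d - 144*exp(2*d) - 15*exp(d)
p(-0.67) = -12.36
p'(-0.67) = -44.26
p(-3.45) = 37.28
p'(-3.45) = -19.68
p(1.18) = -815.97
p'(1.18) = -1624.44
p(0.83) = -405.16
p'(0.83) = -815.31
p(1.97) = -3902.39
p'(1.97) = -7711.91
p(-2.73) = 24.72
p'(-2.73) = -15.30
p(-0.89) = -4.28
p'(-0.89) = -30.30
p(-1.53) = 8.62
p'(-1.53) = -14.21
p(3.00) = -29923.72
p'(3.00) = -59280.88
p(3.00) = -29923.72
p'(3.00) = -59280.88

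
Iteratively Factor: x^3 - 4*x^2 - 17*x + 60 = (x - 3)*(x^2 - x - 20) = (x - 5)*(x - 3)*(x + 4)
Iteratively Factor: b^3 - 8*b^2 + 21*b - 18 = (b - 3)*(b^2 - 5*b + 6) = (b - 3)^2*(b - 2)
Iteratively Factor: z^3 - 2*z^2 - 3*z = (z - 3)*(z^2 + z) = z*(z - 3)*(z + 1)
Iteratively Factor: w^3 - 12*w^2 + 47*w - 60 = (w - 5)*(w^2 - 7*w + 12) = (w - 5)*(w - 4)*(w - 3)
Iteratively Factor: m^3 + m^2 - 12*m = (m + 4)*(m^2 - 3*m) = m*(m + 4)*(m - 3)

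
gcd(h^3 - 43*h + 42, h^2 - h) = h - 1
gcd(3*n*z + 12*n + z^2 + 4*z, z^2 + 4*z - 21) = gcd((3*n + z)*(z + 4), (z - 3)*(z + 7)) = 1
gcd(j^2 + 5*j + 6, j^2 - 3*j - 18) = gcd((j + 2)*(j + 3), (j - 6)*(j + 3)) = j + 3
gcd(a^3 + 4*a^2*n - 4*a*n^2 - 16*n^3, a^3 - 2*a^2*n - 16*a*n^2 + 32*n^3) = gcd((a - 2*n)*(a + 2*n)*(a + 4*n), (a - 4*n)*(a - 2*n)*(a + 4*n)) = a^2 + 2*a*n - 8*n^2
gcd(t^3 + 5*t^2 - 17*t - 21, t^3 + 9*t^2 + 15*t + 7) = t^2 + 8*t + 7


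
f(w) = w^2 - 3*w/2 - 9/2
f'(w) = 2*w - 3/2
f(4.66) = 10.23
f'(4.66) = 7.82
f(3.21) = 0.99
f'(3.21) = 4.92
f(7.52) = 40.77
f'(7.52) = 13.54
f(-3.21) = 10.62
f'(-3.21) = -7.92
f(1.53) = -4.45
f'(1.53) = 1.56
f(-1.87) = 1.80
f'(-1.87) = -5.24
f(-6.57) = 48.52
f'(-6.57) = -14.64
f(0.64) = -5.05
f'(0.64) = -0.22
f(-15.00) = 243.00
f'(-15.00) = -31.50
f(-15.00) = 243.00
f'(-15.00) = -31.50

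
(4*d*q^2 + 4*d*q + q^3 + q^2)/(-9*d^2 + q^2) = q*(4*d*q + 4*d + q^2 + q)/(-9*d^2 + q^2)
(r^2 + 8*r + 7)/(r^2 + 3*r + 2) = (r + 7)/(r + 2)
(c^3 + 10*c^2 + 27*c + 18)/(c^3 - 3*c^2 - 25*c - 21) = (c + 6)/(c - 7)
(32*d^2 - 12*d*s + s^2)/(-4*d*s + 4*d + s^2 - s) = (-8*d + s)/(s - 1)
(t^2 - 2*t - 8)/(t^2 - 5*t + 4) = (t + 2)/(t - 1)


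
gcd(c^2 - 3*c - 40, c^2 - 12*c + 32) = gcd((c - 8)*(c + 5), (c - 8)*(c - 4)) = c - 8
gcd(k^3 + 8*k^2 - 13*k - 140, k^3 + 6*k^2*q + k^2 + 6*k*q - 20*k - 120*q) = k^2 + k - 20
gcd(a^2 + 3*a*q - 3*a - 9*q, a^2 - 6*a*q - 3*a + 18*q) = a - 3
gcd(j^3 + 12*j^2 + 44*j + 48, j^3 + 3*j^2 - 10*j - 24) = j^2 + 6*j + 8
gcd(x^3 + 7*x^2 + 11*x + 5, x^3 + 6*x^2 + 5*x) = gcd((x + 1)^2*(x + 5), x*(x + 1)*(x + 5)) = x^2 + 6*x + 5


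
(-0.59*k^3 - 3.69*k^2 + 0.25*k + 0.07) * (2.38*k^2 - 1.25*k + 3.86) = -1.4042*k^5 - 8.0447*k^4 + 2.9301*k^3 - 14.3893*k^2 + 0.8775*k + 0.2702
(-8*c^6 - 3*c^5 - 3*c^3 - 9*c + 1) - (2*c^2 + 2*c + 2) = -8*c^6 - 3*c^5 - 3*c^3 - 2*c^2 - 11*c - 1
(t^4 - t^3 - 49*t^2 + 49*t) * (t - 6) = t^5 - 7*t^4 - 43*t^3 + 343*t^2 - 294*t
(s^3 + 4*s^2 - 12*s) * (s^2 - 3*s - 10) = s^5 + s^4 - 34*s^3 - 4*s^2 + 120*s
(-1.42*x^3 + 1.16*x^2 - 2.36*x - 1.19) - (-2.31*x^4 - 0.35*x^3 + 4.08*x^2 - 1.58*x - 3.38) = 2.31*x^4 - 1.07*x^3 - 2.92*x^2 - 0.78*x + 2.19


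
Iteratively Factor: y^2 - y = (y - 1)*(y)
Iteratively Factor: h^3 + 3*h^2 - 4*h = (h - 1)*(h^2 + 4*h) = h*(h - 1)*(h + 4)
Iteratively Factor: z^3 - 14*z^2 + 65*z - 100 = (z - 5)*(z^2 - 9*z + 20) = (z - 5)^2*(z - 4)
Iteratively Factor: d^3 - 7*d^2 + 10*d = (d)*(d^2 - 7*d + 10) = d*(d - 5)*(d - 2)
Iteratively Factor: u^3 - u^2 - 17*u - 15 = (u - 5)*(u^2 + 4*u + 3) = (u - 5)*(u + 3)*(u + 1)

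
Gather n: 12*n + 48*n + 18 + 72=60*n + 90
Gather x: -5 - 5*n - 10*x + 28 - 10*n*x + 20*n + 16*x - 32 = 15*n + x*(6 - 10*n) - 9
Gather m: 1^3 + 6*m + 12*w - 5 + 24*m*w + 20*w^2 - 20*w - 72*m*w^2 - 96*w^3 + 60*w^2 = m*(-72*w^2 + 24*w + 6) - 96*w^3 + 80*w^2 - 8*w - 4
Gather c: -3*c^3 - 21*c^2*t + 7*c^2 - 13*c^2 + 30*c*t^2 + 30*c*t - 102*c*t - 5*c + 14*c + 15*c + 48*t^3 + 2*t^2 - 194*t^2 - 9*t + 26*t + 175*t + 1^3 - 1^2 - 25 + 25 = -3*c^3 + c^2*(-21*t - 6) + c*(30*t^2 - 72*t + 24) + 48*t^3 - 192*t^2 + 192*t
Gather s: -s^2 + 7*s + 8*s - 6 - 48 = -s^2 + 15*s - 54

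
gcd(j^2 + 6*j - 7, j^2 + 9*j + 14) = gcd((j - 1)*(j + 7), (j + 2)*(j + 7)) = j + 7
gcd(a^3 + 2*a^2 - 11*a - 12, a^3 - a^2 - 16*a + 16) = a + 4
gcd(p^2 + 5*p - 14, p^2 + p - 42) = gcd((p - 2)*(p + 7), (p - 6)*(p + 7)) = p + 7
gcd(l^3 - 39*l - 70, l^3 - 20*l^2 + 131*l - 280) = l - 7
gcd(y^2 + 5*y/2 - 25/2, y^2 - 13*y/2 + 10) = y - 5/2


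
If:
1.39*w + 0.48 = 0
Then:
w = -0.35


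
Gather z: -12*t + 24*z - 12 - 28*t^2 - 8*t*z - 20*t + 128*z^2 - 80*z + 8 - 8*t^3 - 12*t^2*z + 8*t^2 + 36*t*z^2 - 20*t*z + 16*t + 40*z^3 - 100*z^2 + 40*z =-8*t^3 - 20*t^2 - 16*t + 40*z^3 + z^2*(36*t + 28) + z*(-12*t^2 - 28*t - 16) - 4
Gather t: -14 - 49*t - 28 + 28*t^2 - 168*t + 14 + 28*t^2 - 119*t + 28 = 56*t^2 - 336*t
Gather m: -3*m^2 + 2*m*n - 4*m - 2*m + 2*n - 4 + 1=-3*m^2 + m*(2*n - 6) + 2*n - 3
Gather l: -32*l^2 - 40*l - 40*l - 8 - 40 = -32*l^2 - 80*l - 48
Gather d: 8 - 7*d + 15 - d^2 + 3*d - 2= -d^2 - 4*d + 21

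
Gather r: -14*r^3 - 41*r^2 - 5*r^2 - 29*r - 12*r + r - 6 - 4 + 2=-14*r^3 - 46*r^2 - 40*r - 8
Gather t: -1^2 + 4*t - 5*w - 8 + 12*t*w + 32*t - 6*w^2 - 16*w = t*(12*w + 36) - 6*w^2 - 21*w - 9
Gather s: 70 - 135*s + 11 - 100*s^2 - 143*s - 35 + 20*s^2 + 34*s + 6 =-80*s^2 - 244*s + 52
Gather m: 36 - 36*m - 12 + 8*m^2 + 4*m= 8*m^2 - 32*m + 24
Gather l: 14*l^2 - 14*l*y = 14*l^2 - 14*l*y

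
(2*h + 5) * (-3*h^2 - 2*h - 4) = -6*h^3 - 19*h^2 - 18*h - 20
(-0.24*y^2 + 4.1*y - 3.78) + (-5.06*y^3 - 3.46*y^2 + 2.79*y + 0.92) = -5.06*y^3 - 3.7*y^2 + 6.89*y - 2.86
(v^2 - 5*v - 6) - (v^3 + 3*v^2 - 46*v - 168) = -v^3 - 2*v^2 + 41*v + 162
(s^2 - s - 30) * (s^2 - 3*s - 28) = s^4 - 4*s^3 - 55*s^2 + 118*s + 840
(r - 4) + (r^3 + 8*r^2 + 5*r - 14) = r^3 + 8*r^2 + 6*r - 18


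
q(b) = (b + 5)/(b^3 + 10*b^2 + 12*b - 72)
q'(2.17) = -3.78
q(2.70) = 0.15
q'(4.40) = -0.02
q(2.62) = 0.17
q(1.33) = -0.18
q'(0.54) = -0.05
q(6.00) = 0.02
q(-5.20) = 0.04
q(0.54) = -0.09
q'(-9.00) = 0.02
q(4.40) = 0.04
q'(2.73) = -0.20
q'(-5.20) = -0.32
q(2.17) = 0.63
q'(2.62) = -0.28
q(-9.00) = 0.04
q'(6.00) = -0.00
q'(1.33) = -0.24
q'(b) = (b + 5)*(-3*b^2 - 20*b - 12)/(b^3 + 10*b^2 + 12*b - 72)^2 + 1/(b^3 + 10*b^2 + 12*b - 72)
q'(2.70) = -0.22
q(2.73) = 0.14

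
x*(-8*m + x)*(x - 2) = -8*m*x^2 + 16*m*x + x^3 - 2*x^2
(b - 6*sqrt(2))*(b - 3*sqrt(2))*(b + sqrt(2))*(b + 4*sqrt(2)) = b^4 - 4*sqrt(2)*b^3 - 46*b^2 + 108*sqrt(2)*b + 288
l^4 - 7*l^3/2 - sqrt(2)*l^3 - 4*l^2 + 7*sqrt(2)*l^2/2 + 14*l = l*(l - 7/2)*(l - 2*sqrt(2))*(l + sqrt(2))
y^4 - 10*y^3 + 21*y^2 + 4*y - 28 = (y - 7)*(y - 2)^2*(y + 1)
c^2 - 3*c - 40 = (c - 8)*(c + 5)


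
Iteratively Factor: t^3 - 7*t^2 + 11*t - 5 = (t - 5)*(t^2 - 2*t + 1) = (t - 5)*(t - 1)*(t - 1)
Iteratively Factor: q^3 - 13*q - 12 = (q + 1)*(q^2 - q - 12) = (q - 4)*(q + 1)*(q + 3)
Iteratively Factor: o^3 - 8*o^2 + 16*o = (o)*(o^2 - 8*o + 16) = o*(o - 4)*(o - 4)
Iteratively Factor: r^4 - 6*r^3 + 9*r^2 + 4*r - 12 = (r - 3)*(r^3 - 3*r^2 + 4) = (r - 3)*(r - 2)*(r^2 - r - 2) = (r - 3)*(r - 2)^2*(r + 1)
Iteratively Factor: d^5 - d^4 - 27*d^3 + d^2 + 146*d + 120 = (d + 2)*(d^4 - 3*d^3 - 21*d^2 + 43*d + 60) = (d + 2)*(d + 4)*(d^3 - 7*d^2 + 7*d + 15) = (d - 5)*(d + 2)*(d + 4)*(d^2 - 2*d - 3) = (d - 5)*(d - 3)*(d + 2)*(d + 4)*(d + 1)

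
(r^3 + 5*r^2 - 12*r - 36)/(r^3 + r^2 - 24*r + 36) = (r + 2)/(r - 2)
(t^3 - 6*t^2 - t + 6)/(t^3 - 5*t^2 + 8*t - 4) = (t^2 - 5*t - 6)/(t^2 - 4*t + 4)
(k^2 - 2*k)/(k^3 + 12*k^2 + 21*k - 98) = k/(k^2 + 14*k + 49)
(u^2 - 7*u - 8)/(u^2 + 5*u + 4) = (u - 8)/(u + 4)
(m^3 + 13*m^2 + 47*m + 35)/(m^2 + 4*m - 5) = (m^2 + 8*m + 7)/(m - 1)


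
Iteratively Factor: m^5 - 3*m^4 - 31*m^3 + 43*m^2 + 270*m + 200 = (m + 4)*(m^4 - 7*m^3 - 3*m^2 + 55*m + 50) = (m + 2)*(m + 4)*(m^3 - 9*m^2 + 15*m + 25) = (m - 5)*(m + 2)*(m + 4)*(m^2 - 4*m - 5) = (m - 5)^2*(m + 2)*(m + 4)*(m + 1)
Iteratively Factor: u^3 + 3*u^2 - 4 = (u + 2)*(u^2 + u - 2) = (u - 1)*(u + 2)*(u + 2)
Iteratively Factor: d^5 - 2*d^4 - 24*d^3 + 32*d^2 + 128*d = (d - 4)*(d^4 + 2*d^3 - 16*d^2 - 32*d) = d*(d - 4)*(d^3 + 2*d^2 - 16*d - 32) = d*(d - 4)*(d + 4)*(d^2 - 2*d - 8) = d*(d - 4)^2*(d + 4)*(d + 2)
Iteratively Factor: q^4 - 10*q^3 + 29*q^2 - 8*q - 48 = (q + 1)*(q^3 - 11*q^2 + 40*q - 48) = (q - 4)*(q + 1)*(q^2 - 7*q + 12) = (q - 4)^2*(q + 1)*(q - 3)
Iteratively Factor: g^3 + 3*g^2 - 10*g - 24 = (g - 3)*(g^2 + 6*g + 8) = (g - 3)*(g + 4)*(g + 2)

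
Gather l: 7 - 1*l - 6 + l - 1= 0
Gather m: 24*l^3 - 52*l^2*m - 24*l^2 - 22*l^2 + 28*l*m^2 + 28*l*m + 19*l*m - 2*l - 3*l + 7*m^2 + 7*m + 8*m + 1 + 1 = 24*l^3 - 46*l^2 - 5*l + m^2*(28*l + 7) + m*(-52*l^2 + 47*l + 15) + 2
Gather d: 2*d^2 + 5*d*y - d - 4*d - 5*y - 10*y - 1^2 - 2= 2*d^2 + d*(5*y - 5) - 15*y - 3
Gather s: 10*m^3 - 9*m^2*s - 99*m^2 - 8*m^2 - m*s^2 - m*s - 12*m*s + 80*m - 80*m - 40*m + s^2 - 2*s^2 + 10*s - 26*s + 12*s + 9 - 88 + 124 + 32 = 10*m^3 - 107*m^2 - 40*m + s^2*(-m - 1) + s*(-9*m^2 - 13*m - 4) + 77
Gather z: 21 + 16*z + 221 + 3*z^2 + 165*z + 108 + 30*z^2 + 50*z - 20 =33*z^2 + 231*z + 330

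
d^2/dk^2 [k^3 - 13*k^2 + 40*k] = 6*k - 26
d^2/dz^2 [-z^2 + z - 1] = -2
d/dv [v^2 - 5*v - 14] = 2*v - 5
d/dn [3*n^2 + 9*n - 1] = 6*n + 9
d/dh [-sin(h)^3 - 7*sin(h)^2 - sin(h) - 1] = (-14*sin(h) + 3*cos(h)^2 - 4)*cos(h)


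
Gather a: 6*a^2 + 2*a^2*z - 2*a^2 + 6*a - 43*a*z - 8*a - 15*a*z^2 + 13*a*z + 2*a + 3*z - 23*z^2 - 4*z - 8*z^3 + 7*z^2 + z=a^2*(2*z + 4) + a*(-15*z^2 - 30*z) - 8*z^3 - 16*z^2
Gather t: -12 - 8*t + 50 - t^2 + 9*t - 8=-t^2 + t + 30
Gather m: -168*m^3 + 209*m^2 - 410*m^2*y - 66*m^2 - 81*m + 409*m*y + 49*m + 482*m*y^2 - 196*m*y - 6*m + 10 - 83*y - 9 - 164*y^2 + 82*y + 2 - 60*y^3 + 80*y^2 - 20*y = -168*m^3 + m^2*(143 - 410*y) + m*(482*y^2 + 213*y - 38) - 60*y^3 - 84*y^2 - 21*y + 3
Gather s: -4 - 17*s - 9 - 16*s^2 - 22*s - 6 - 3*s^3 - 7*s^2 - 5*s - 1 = -3*s^3 - 23*s^2 - 44*s - 20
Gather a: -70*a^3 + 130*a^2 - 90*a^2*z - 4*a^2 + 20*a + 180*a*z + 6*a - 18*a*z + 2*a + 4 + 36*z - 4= -70*a^3 + a^2*(126 - 90*z) + a*(162*z + 28) + 36*z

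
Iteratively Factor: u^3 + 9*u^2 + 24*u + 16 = (u + 4)*(u^2 + 5*u + 4) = (u + 4)^2*(u + 1)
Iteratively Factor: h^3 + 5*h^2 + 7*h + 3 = (h + 3)*(h^2 + 2*h + 1) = (h + 1)*(h + 3)*(h + 1)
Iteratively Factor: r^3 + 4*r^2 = (r)*(r^2 + 4*r) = r^2*(r + 4)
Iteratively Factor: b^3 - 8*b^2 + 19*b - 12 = (b - 1)*(b^2 - 7*b + 12) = (b - 3)*(b - 1)*(b - 4)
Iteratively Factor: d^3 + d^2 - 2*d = (d - 1)*(d^2 + 2*d) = d*(d - 1)*(d + 2)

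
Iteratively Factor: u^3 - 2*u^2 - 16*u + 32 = (u + 4)*(u^2 - 6*u + 8) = (u - 4)*(u + 4)*(u - 2)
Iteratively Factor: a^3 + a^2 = (a + 1)*(a^2) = a*(a + 1)*(a)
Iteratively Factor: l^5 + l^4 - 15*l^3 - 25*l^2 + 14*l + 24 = (l - 1)*(l^4 + 2*l^3 - 13*l^2 - 38*l - 24) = (l - 4)*(l - 1)*(l^3 + 6*l^2 + 11*l + 6) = (l - 4)*(l - 1)*(l + 3)*(l^2 + 3*l + 2) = (l - 4)*(l - 1)*(l + 2)*(l + 3)*(l + 1)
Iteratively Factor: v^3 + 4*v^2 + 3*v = (v)*(v^2 + 4*v + 3) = v*(v + 3)*(v + 1)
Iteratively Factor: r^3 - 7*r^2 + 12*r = (r - 4)*(r^2 - 3*r) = r*(r - 4)*(r - 3)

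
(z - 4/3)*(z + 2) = z^2 + 2*z/3 - 8/3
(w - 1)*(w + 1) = w^2 - 1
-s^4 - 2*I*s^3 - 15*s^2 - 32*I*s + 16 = (s - 4*I)*(s + 4*I)*(-I*s + 1)^2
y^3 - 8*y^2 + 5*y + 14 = (y - 7)*(y - 2)*(y + 1)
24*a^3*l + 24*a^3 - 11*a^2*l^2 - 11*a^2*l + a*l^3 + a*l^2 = (-8*a + l)*(-3*a + l)*(a*l + a)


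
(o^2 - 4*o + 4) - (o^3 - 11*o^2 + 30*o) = -o^3 + 12*o^2 - 34*o + 4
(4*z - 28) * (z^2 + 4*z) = 4*z^3 - 12*z^2 - 112*z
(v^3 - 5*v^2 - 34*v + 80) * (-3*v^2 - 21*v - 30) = -3*v^5 - 6*v^4 + 177*v^3 + 624*v^2 - 660*v - 2400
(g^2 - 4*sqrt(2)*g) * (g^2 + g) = g^4 - 4*sqrt(2)*g^3 + g^3 - 4*sqrt(2)*g^2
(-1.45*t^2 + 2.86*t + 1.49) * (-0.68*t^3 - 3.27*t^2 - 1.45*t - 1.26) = 0.986*t^5 + 2.7967*t^4 - 8.2629*t^3 - 7.1923*t^2 - 5.7641*t - 1.8774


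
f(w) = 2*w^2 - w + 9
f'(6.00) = 23.00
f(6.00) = 75.00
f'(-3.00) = -13.00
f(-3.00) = 30.00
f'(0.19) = -0.24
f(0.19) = 8.88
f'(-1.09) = -5.36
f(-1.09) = 12.47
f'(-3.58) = -15.32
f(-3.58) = 38.21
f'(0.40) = 0.60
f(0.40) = 8.92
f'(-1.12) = -5.48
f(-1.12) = 12.63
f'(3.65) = 13.60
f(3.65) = 32.00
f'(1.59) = 5.36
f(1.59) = 12.47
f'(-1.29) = -6.16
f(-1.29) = 13.62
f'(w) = 4*w - 1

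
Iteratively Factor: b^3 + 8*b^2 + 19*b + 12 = (b + 4)*(b^2 + 4*b + 3) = (b + 1)*(b + 4)*(b + 3)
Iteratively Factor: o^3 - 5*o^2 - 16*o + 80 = (o - 4)*(o^2 - o - 20) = (o - 4)*(o + 4)*(o - 5)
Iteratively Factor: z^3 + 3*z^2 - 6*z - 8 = (z + 4)*(z^2 - z - 2) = (z - 2)*(z + 4)*(z + 1)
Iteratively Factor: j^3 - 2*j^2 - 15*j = (j + 3)*(j^2 - 5*j) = j*(j + 3)*(j - 5)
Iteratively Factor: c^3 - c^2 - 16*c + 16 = (c - 4)*(c^2 + 3*c - 4) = (c - 4)*(c - 1)*(c + 4)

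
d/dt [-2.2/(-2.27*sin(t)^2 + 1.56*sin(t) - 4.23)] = (3.432 - 9.988*sin(t))*cos(t)/(2.27*sin(t)^2 - 1.56*sin(t) + 4.23)^2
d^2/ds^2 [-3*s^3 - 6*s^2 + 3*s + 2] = -18*s - 12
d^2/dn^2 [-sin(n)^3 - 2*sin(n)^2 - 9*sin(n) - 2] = 9*sin(n)^3 + 8*sin(n)^2 + 3*sin(n) - 4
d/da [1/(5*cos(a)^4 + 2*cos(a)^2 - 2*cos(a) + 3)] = 2*(10*cos(a)^3 + 2*cos(a) - 1)*sin(a)/(5*cos(a)^4 + 2*cos(a)^2 - 2*cos(a) + 3)^2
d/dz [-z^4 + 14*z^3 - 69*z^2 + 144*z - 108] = -4*z^3 + 42*z^2 - 138*z + 144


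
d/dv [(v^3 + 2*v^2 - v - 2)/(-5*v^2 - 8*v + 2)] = (-5*v^4 - 16*v^3 - 15*v^2 - 12*v - 18)/(25*v^4 + 80*v^3 + 44*v^2 - 32*v + 4)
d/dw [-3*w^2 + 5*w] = 5 - 6*w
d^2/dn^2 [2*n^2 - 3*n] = 4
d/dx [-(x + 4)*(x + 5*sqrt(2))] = -2*x - 5*sqrt(2) - 4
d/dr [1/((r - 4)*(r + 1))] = (3 - 2*r)/(r^4 - 6*r^3 + r^2 + 24*r + 16)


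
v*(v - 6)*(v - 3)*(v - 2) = v^4 - 11*v^3 + 36*v^2 - 36*v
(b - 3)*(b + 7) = b^2 + 4*b - 21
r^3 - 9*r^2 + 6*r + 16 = (r - 8)*(r - 2)*(r + 1)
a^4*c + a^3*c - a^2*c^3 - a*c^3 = a*(a - c)*(a + c)*(a*c + c)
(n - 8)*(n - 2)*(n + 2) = n^3 - 8*n^2 - 4*n + 32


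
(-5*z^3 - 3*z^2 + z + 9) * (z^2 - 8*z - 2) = -5*z^5 + 37*z^4 + 35*z^3 + 7*z^2 - 74*z - 18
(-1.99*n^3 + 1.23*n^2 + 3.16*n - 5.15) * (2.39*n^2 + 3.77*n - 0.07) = -4.7561*n^5 - 4.5626*n^4 + 12.3288*n^3 - 0.481400000000002*n^2 - 19.6367*n + 0.3605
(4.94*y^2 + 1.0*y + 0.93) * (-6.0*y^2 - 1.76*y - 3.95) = -29.64*y^4 - 14.6944*y^3 - 26.853*y^2 - 5.5868*y - 3.6735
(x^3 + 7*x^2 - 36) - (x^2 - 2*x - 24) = x^3 + 6*x^2 + 2*x - 12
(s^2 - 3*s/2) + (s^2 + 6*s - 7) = 2*s^2 + 9*s/2 - 7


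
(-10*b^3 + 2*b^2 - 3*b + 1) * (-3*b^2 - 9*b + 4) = 30*b^5 + 84*b^4 - 49*b^3 + 32*b^2 - 21*b + 4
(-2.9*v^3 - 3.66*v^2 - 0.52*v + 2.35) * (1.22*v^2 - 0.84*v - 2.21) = -3.538*v^5 - 2.0292*v^4 + 8.849*v^3 + 11.3924*v^2 - 0.8248*v - 5.1935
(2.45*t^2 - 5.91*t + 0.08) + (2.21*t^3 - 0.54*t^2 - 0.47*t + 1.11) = 2.21*t^3 + 1.91*t^2 - 6.38*t + 1.19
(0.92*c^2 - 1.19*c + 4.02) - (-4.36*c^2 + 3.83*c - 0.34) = 5.28*c^2 - 5.02*c + 4.36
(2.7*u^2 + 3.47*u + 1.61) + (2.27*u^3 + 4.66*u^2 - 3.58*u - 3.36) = 2.27*u^3 + 7.36*u^2 - 0.11*u - 1.75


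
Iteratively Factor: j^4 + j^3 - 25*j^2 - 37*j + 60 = (j - 1)*(j^3 + 2*j^2 - 23*j - 60) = (j - 1)*(j + 4)*(j^2 - 2*j - 15) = (j - 5)*(j - 1)*(j + 4)*(j + 3)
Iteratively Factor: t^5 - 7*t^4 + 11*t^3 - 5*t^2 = (t - 1)*(t^4 - 6*t^3 + 5*t^2) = (t - 5)*(t - 1)*(t^3 - t^2) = (t - 5)*(t - 1)^2*(t^2) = t*(t - 5)*(t - 1)^2*(t)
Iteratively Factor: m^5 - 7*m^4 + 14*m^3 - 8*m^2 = (m - 2)*(m^4 - 5*m^3 + 4*m^2) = m*(m - 2)*(m^3 - 5*m^2 + 4*m) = m*(m - 2)*(m - 1)*(m^2 - 4*m) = m^2*(m - 2)*(m - 1)*(m - 4)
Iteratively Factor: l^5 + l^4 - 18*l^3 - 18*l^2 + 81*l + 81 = (l - 3)*(l^4 + 4*l^3 - 6*l^2 - 36*l - 27) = (l - 3)*(l + 1)*(l^3 + 3*l^2 - 9*l - 27) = (l - 3)*(l + 1)*(l + 3)*(l^2 - 9) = (l - 3)^2*(l + 1)*(l + 3)*(l + 3)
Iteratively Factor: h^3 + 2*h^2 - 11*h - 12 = (h + 4)*(h^2 - 2*h - 3) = (h + 1)*(h + 4)*(h - 3)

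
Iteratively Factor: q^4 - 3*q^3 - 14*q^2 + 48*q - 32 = (q - 4)*(q^3 + q^2 - 10*q + 8) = (q - 4)*(q - 2)*(q^2 + 3*q - 4) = (q - 4)*(q - 2)*(q - 1)*(q + 4)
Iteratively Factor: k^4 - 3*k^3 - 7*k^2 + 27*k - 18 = (k - 2)*(k^3 - k^2 - 9*k + 9) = (k - 3)*(k - 2)*(k^2 + 2*k - 3) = (k - 3)*(k - 2)*(k - 1)*(k + 3)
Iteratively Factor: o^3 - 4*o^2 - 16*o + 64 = (o - 4)*(o^2 - 16) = (o - 4)*(o + 4)*(o - 4)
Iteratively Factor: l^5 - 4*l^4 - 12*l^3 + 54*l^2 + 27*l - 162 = (l - 3)*(l^4 - l^3 - 15*l^2 + 9*l + 54) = (l - 3)^2*(l^3 + 2*l^2 - 9*l - 18) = (l - 3)^2*(l + 3)*(l^2 - l - 6) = (l - 3)^2*(l + 2)*(l + 3)*(l - 3)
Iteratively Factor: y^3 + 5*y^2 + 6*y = (y + 3)*(y^2 + 2*y) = y*(y + 3)*(y + 2)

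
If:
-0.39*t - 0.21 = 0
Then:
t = -0.54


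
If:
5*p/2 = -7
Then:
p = -14/5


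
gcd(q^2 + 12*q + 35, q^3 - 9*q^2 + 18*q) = 1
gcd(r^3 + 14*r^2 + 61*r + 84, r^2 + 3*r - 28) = r + 7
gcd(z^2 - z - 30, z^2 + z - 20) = z + 5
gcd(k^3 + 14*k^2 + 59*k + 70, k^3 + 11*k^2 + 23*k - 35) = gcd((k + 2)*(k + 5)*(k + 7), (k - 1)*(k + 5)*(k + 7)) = k^2 + 12*k + 35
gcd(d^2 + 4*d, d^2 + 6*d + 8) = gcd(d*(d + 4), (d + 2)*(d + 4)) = d + 4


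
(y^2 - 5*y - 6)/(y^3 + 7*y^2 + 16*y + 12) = (y^2 - 5*y - 6)/(y^3 + 7*y^2 + 16*y + 12)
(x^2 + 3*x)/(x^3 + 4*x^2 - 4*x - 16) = x*(x + 3)/(x^3 + 4*x^2 - 4*x - 16)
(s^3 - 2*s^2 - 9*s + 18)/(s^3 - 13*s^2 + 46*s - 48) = (s + 3)/(s - 8)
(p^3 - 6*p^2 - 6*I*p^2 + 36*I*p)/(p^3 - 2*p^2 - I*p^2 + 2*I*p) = (p^2 - 6*p - 6*I*p + 36*I)/(p^2 - 2*p - I*p + 2*I)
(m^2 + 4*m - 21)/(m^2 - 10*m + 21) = (m + 7)/(m - 7)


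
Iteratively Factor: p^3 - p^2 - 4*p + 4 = (p - 2)*(p^2 + p - 2) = (p - 2)*(p - 1)*(p + 2)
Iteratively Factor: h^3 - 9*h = (h + 3)*(h^2 - 3*h) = h*(h + 3)*(h - 3)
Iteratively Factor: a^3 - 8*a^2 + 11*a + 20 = (a + 1)*(a^2 - 9*a + 20) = (a - 5)*(a + 1)*(a - 4)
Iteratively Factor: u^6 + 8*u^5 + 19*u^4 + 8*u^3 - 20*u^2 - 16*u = (u + 2)*(u^5 + 6*u^4 + 7*u^3 - 6*u^2 - 8*u) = (u - 1)*(u + 2)*(u^4 + 7*u^3 + 14*u^2 + 8*u) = (u - 1)*(u + 2)^2*(u^3 + 5*u^2 + 4*u) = u*(u - 1)*(u + 2)^2*(u^2 + 5*u + 4) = u*(u - 1)*(u + 2)^2*(u + 4)*(u + 1)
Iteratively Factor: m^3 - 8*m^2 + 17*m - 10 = (m - 1)*(m^2 - 7*m + 10) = (m - 5)*(m - 1)*(m - 2)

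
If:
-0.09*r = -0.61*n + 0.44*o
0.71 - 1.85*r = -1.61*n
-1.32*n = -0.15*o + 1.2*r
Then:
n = -0.22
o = -0.34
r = 0.20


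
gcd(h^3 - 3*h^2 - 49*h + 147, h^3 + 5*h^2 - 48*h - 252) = h - 7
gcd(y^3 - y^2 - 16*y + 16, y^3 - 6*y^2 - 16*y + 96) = y^2 - 16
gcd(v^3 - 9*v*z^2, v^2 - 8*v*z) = v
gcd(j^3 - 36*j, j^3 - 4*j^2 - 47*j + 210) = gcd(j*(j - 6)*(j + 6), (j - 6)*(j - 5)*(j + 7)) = j - 6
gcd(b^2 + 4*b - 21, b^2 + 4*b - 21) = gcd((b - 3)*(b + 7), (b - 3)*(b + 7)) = b^2 + 4*b - 21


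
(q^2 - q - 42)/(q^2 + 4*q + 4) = (q^2 - q - 42)/(q^2 + 4*q + 4)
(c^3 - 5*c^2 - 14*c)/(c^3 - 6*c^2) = (c^2 - 5*c - 14)/(c*(c - 6))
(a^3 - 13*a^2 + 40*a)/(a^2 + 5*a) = (a^2 - 13*a + 40)/(a + 5)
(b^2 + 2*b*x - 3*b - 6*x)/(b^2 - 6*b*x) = (b^2 + 2*b*x - 3*b - 6*x)/(b*(b - 6*x))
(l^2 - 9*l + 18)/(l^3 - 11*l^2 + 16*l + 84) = (l - 3)/(l^2 - 5*l - 14)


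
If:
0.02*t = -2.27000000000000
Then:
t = -113.50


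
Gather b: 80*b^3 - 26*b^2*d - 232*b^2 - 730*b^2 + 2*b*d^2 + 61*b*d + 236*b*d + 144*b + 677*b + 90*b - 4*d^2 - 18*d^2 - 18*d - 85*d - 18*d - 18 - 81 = 80*b^3 + b^2*(-26*d - 962) + b*(2*d^2 + 297*d + 911) - 22*d^2 - 121*d - 99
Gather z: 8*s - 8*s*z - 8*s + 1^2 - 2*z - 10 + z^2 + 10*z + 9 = z^2 + z*(8 - 8*s)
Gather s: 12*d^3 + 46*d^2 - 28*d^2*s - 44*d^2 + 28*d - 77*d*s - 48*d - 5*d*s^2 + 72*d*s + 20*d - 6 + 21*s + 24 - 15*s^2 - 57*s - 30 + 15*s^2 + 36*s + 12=12*d^3 + 2*d^2 - 5*d*s^2 + s*(-28*d^2 - 5*d)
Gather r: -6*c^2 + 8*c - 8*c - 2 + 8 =6 - 6*c^2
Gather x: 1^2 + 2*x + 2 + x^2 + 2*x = x^2 + 4*x + 3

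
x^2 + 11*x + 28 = (x + 4)*(x + 7)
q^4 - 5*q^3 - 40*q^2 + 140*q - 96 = (q - 8)*(q - 2)*(q - 1)*(q + 6)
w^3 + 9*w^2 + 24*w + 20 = (w + 2)^2*(w + 5)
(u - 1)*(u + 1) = u^2 - 1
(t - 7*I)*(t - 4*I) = t^2 - 11*I*t - 28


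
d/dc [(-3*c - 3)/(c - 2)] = 9/(c - 2)^2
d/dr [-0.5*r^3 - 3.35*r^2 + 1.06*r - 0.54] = -1.5*r^2 - 6.7*r + 1.06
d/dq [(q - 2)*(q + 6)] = 2*q + 4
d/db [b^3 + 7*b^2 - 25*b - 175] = 3*b^2 + 14*b - 25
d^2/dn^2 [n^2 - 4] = 2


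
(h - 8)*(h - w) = h^2 - h*w - 8*h + 8*w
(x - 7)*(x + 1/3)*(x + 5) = x^3 - 5*x^2/3 - 107*x/3 - 35/3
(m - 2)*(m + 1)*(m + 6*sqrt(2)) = m^3 - m^2 + 6*sqrt(2)*m^2 - 6*sqrt(2)*m - 2*m - 12*sqrt(2)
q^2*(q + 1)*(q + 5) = q^4 + 6*q^3 + 5*q^2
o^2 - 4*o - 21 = (o - 7)*(o + 3)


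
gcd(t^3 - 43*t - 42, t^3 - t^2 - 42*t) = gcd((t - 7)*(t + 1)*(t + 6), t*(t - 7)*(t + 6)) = t^2 - t - 42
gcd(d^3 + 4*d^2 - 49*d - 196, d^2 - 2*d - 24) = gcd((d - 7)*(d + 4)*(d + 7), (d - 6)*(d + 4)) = d + 4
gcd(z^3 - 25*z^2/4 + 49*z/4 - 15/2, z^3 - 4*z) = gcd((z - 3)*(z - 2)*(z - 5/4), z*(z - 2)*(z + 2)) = z - 2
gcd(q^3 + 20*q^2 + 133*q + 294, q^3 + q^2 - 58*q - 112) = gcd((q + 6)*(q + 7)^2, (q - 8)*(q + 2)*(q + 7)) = q + 7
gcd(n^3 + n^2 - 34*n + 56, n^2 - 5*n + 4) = n - 4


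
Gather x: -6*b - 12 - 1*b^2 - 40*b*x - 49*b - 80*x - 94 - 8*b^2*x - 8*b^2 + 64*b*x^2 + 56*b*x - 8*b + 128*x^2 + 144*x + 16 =-9*b^2 - 63*b + x^2*(64*b + 128) + x*(-8*b^2 + 16*b + 64) - 90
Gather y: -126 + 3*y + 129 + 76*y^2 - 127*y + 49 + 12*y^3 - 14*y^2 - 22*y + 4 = 12*y^3 + 62*y^2 - 146*y + 56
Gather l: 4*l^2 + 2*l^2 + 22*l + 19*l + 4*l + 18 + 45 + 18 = 6*l^2 + 45*l + 81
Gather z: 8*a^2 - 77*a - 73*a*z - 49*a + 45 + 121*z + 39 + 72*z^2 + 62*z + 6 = 8*a^2 - 126*a + 72*z^2 + z*(183 - 73*a) + 90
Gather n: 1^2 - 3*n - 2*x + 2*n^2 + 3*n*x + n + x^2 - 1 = 2*n^2 + n*(3*x - 2) + x^2 - 2*x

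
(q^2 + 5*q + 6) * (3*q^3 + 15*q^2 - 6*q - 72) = 3*q^5 + 30*q^4 + 87*q^3 - 12*q^2 - 396*q - 432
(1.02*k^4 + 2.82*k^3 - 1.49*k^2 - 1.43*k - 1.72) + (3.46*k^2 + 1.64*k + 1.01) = 1.02*k^4 + 2.82*k^3 + 1.97*k^2 + 0.21*k - 0.71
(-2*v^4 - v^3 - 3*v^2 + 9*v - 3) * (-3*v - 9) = 6*v^5 + 21*v^4 + 18*v^3 - 72*v + 27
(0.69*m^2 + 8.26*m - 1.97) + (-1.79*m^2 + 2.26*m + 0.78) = -1.1*m^2 + 10.52*m - 1.19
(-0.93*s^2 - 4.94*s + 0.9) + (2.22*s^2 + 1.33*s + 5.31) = 1.29*s^2 - 3.61*s + 6.21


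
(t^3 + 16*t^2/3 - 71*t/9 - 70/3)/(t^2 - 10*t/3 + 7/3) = (t^2 + 23*t/3 + 10)/(t - 1)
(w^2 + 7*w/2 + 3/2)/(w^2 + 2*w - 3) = (w + 1/2)/(w - 1)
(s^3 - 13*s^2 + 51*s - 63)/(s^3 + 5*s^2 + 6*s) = (s^3 - 13*s^2 + 51*s - 63)/(s*(s^2 + 5*s + 6))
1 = 1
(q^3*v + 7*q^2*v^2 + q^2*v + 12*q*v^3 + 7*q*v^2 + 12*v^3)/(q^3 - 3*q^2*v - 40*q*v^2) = v*(q^3 + 7*q^2*v + q^2 + 12*q*v^2 + 7*q*v + 12*v^2)/(q*(q^2 - 3*q*v - 40*v^2))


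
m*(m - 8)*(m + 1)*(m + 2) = m^4 - 5*m^3 - 22*m^2 - 16*m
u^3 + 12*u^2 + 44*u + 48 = (u + 2)*(u + 4)*(u + 6)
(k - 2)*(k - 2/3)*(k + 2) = k^3 - 2*k^2/3 - 4*k + 8/3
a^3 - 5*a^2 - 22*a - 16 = (a - 8)*(a + 1)*(a + 2)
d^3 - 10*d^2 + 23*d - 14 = (d - 7)*(d - 2)*(d - 1)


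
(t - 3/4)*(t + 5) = t^2 + 17*t/4 - 15/4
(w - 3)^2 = w^2 - 6*w + 9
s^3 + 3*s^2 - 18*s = s*(s - 3)*(s + 6)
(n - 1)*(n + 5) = n^2 + 4*n - 5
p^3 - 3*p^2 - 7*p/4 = p*(p - 7/2)*(p + 1/2)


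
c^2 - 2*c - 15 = (c - 5)*(c + 3)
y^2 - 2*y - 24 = (y - 6)*(y + 4)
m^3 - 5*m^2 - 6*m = m*(m - 6)*(m + 1)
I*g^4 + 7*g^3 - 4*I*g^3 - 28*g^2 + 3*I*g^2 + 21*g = g*(g - 3)*(g - 7*I)*(I*g - I)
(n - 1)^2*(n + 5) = n^3 + 3*n^2 - 9*n + 5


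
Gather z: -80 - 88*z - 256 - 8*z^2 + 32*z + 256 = -8*z^2 - 56*z - 80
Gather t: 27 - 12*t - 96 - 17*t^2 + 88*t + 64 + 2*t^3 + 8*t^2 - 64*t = 2*t^3 - 9*t^2 + 12*t - 5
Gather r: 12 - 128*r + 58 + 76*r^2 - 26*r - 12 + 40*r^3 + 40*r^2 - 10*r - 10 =40*r^3 + 116*r^2 - 164*r + 48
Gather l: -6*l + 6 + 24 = 30 - 6*l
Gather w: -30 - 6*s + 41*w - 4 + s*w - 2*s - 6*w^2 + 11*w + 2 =-8*s - 6*w^2 + w*(s + 52) - 32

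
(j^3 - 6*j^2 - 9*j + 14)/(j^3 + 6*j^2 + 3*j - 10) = (j - 7)/(j + 5)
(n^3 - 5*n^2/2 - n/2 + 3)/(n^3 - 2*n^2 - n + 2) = (n - 3/2)/(n - 1)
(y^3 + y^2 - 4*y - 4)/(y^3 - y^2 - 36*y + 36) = (y^3 + y^2 - 4*y - 4)/(y^3 - y^2 - 36*y + 36)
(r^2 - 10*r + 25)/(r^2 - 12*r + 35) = (r - 5)/(r - 7)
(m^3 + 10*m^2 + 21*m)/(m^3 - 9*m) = (m + 7)/(m - 3)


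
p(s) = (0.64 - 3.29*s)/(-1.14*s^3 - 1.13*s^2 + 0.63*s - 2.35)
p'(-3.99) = 0.18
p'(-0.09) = 1.23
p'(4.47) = -0.04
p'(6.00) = -0.02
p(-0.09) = -0.39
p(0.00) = -0.27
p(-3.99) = 0.28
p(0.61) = 0.52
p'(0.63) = 0.80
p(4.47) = 0.11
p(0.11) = -0.12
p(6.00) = 0.07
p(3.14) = 0.21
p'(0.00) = 1.33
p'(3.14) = -0.11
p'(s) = (0.64 - 3.29*s)*(3.42*s^2 + 2.26*s - 0.63)/(-1.14*s^3 - 1.13*s^2 + 0.63*s - 2.35)^2 - 3.29/(-1.14*s^3 - 1.13*s^2 + 0.63*s - 2.35)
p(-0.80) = -1.09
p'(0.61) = 0.85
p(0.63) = 0.53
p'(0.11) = 1.42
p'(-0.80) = 1.01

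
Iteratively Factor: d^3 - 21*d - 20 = (d + 1)*(d^2 - d - 20) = (d - 5)*(d + 1)*(d + 4)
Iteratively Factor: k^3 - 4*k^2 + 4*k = (k)*(k^2 - 4*k + 4) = k*(k - 2)*(k - 2)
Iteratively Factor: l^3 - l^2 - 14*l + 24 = (l - 3)*(l^2 + 2*l - 8) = (l - 3)*(l - 2)*(l + 4)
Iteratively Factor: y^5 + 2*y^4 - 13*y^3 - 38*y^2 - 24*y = (y)*(y^4 + 2*y^3 - 13*y^2 - 38*y - 24) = y*(y + 2)*(y^3 - 13*y - 12) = y*(y - 4)*(y + 2)*(y^2 + 4*y + 3) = y*(y - 4)*(y + 2)*(y + 3)*(y + 1)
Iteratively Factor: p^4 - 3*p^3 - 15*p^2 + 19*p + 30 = (p + 1)*(p^3 - 4*p^2 - 11*p + 30) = (p - 2)*(p + 1)*(p^2 - 2*p - 15) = (p - 5)*(p - 2)*(p + 1)*(p + 3)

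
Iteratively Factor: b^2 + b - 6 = (b - 2)*(b + 3)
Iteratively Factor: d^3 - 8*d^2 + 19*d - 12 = (d - 3)*(d^2 - 5*d + 4) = (d - 4)*(d - 3)*(d - 1)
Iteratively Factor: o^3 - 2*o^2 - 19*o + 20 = (o - 5)*(o^2 + 3*o - 4) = (o - 5)*(o - 1)*(o + 4)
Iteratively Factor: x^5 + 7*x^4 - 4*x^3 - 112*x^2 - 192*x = (x)*(x^4 + 7*x^3 - 4*x^2 - 112*x - 192) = x*(x - 4)*(x^3 + 11*x^2 + 40*x + 48) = x*(x - 4)*(x + 3)*(x^2 + 8*x + 16) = x*(x - 4)*(x + 3)*(x + 4)*(x + 4)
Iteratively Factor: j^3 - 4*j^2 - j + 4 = (j + 1)*(j^2 - 5*j + 4) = (j - 4)*(j + 1)*(j - 1)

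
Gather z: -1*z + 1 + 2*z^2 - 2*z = 2*z^2 - 3*z + 1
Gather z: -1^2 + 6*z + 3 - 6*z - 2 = 0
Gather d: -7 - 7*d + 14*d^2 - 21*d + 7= 14*d^2 - 28*d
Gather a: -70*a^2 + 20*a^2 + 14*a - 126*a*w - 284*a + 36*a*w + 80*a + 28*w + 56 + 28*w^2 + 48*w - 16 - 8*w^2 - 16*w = -50*a^2 + a*(-90*w - 190) + 20*w^2 + 60*w + 40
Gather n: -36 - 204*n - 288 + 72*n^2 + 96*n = 72*n^2 - 108*n - 324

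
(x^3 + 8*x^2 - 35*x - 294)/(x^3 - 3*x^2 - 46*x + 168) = (x + 7)/(x - 4)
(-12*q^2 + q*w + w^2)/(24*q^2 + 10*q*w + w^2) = (-3*q + w)/(6*q + w)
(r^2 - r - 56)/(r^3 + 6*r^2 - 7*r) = (r - 8)/(r*(r - 1))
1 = 1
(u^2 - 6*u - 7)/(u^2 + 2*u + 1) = (u - 7)/(u + 1)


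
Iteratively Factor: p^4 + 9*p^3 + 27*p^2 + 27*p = (p + 3)*(p^3 + 6*p^2 + 9*p) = (p + 3)^2*(p^2 + 3*p) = (p + 3)^3*(p)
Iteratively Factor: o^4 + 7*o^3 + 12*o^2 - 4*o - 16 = (o - 1)*(o^3 + 8*o^2 + 20*o + 16) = (o - 1)*(o + 2)*(o^2 + 6*o + 8) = (o - 1)*(o + 2)^2*(o + 4)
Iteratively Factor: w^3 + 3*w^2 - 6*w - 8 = (w - 2)*(w^2 + 5*w + 4) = (w - 2)*(w + 4)*(w + 1)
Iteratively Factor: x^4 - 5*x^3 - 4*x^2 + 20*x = (x + 2)*(x^3 - 7*x^2 + 10*x) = x*(x + 2)*(x^2 - 7*x + 10) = x*(x - 5)*(x + 2)*(x - 2)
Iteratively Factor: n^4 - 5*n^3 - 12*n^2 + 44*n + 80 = (n - 4)*(n^3 - n^2 - 16*n - 20) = (n - 5)*(n - 4)*(n^2 + 4*n + 4) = (n - 5)*(n - 4)*(n + 2)*(n + 2)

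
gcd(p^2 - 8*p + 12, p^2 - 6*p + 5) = 1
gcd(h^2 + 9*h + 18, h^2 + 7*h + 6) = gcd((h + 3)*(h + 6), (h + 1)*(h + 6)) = h + 6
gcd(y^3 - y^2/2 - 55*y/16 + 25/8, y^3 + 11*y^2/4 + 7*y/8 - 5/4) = y + 2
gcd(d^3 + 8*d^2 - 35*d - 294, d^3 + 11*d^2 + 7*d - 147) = d^2 + 14*d + 49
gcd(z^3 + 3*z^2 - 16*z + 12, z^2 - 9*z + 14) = z - 2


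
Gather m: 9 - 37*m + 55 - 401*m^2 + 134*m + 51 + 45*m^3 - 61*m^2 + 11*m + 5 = 45*m^3 - 462*m^2 + 108*m + 120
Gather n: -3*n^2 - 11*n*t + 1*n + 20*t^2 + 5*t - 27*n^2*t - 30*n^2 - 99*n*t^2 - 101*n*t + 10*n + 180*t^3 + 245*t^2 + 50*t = n^2*(-27*t - 33) + n*(-99*t^2 - 112*t + 11) + 180*t^3 + 265*t^2 + 55*t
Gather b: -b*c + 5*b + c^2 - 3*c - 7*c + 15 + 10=b*(5 - c) + c^2 - 10*c + 25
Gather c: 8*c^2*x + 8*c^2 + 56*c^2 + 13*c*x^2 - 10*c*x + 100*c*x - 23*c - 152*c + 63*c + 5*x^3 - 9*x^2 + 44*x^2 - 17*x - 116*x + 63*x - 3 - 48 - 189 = c^2*(8*x + 64) + c*(13*x^2 + 90*x - 112) + 5*x^3 + 35*x^2 - 70*x - 240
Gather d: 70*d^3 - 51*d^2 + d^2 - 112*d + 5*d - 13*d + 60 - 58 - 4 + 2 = 70*d^3 - 50*d^2 - 120*d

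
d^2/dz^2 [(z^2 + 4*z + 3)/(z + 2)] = -2/(z^3 + 6*z^2 + 12*z + 8)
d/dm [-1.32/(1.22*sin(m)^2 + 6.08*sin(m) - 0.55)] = (3.2208*sin(m) + 8.0256)*cos(m)/(1.22*sin(m)^2 + 6.08*sin(m) - 0.55)^2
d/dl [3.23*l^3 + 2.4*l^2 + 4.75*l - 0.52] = 9.69*l^2 + 4.8*l + 4.75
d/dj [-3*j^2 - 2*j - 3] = -6*j - 2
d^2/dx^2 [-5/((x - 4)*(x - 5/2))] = 20*(-4*(x - 4)^2 - 2*(x - 4)*(2*x - 5) - (2*x - 5)^2)/((x - 4)^3*(2*x - 5)^3)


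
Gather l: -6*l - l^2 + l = -l^2 - 5*l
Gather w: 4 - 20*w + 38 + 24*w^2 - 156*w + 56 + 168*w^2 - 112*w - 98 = 192*w^2 - 288*w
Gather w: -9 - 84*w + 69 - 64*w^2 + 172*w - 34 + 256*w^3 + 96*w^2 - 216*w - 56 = 256*w^3 + 32*w^2 - 128*w - 30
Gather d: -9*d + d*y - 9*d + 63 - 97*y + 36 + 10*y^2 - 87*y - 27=d*(y - 18) + 10*y^2 - 184*y + 72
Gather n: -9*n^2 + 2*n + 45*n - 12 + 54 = -9*n^2 + 47*n + 42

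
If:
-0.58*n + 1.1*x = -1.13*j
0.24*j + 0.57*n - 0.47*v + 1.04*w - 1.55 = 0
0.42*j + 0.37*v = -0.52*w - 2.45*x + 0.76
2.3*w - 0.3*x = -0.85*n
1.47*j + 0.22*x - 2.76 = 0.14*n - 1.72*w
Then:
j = 21.08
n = 34.37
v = 20.02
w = -13.16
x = -3.53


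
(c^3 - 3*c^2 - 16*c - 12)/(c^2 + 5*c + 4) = (c^2 - 4*c - 12)/(c + 4)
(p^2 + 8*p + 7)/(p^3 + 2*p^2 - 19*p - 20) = (p + 7)/(p^2 + p - 20)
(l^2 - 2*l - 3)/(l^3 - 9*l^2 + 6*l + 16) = (l - 3)/(l^2 - 10*l + 16)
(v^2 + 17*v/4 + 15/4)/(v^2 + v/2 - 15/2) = (4*v + 5)/(2*(2*v - 5))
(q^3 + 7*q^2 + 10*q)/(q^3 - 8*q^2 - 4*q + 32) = q*(q + 5)/(q^2 - 10*q + 16)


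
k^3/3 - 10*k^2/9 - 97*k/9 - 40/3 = (k/3 + 1)*(k - 8)*(k + 5/3)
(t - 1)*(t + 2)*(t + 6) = t^3 + 7*t^2 + 4*t - 12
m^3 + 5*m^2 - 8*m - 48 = (m - 3)*(m + 4)^2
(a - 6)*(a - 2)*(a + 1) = a^3 - 7*a^2 + 4*a + 12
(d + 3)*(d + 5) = d^2 + 8*d + 15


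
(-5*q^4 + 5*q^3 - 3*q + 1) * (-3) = 15*q^4 - 15*q^3 + 9*q - 3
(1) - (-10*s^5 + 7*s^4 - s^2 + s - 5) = 10*s^5 - 7*s^4 + s^2 - s + 6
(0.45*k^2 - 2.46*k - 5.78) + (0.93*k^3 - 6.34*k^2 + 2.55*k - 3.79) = 0.93*k^3 - 5.89*k^2 + 0.0899999999999999*k - 9.57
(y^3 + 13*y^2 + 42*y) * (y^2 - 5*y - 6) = y^5 + 8*y^4 - 29*y^3 - 288*y^2 - 252*y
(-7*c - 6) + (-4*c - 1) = -11*c - 7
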